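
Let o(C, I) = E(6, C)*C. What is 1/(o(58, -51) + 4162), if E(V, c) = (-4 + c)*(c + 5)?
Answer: 1/201478 ≈ 4.9633e-6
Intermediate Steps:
E(V, c) = (-4 + c)*(5 + c)
o(C, I) = C*(-20 + C + C²) (o(C, I) = (-20 + C + C²)*C = C*(-20 + C + C²))
1/(o(58, -51) + 4162) = 1/(58*(-20 + 58 + 58²) + 4162) = 1/(58*(-20 + 58 + 3364) + 4162) = 1/(58*3402 + 4162) = 1/(197316 + 4162) = 1/201478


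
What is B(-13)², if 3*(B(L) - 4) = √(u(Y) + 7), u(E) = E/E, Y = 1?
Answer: 152/9 + 16*√2/3 ≈ 24.431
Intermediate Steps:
u(E) = 1
B(L) = 4 + 2*√2/3 (B(L) = 4 + √(1 + 7)/3 = 4 + √8/3 = 4 + (2*√2)/3 = 4 + 2*√2/3)
B(-13)² = (4 + 2*√2/3)²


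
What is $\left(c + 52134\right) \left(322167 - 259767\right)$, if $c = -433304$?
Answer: $-23785008000$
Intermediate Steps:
$\left(c + 52134\right) \left(322167 - 259767\right) = \left(-433304 + 52134\right) \left(322167 - 259767\right) = \left(-381170\right) 62400 = -23785008000$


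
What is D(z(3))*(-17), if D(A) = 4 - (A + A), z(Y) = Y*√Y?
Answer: -68 + 102*√3 ≈ 108.67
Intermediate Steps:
z(Y) = Y^(3/2)
D(A) = 4 - 2*A
D(z(3))*(-17) = (4 - 6*√3)*(-17) = -68 + 102*√3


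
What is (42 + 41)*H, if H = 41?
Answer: 3403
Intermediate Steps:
(42 + 41)*H = (42 + 41)*41 = 83*41 = 3403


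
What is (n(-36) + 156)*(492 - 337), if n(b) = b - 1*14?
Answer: 16430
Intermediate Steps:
n(b) = -14 + b (n(b) = b - 14 = -14 + b)
(n(-36) + 156)*(492 - 337) = ((-14 - 36) + 156)*(492 - 337) = (-50 + 156)*155 = 106*155 = 16430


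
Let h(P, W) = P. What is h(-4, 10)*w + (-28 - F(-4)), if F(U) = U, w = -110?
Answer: 416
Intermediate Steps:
h(-4, 10)*w + (-28 - F(-4)) = -4*(-110) + (-28 - 1*(-4)) = 440 + (-28 + 4) = 440 - 24 = 416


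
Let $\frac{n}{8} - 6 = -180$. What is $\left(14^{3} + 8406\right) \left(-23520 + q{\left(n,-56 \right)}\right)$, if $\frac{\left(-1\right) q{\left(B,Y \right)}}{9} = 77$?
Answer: $-269974950$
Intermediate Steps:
$n = -1392$ ($n = 48 + 8 \left(-180\right) = 48 - 1440 = -1392$)
$q{\left(B,Y \right)} = -693$ ($q{\left(B,Y \right)} = \left(-9\right) 77 = -693$)
$\left(14^{3} + 8406\right) \left(-23520 + q{\left(n,-56 \right)}\right) = \left(14^{3} + 8406\right) \left(-23520 - 693\right) = \left(2744 + 8406\right) \left(-24213\right) = 11150 \left(-24213\right) = -269974950$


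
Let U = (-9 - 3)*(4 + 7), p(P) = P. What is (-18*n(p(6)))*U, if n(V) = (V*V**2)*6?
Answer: 3079296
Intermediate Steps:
U = -132 (U = -12*11 = -132)
n(V) = 6*V**3 (n(V) = V**3*6 = 6*V**3)
(-18*n(p(6)))*U = -108*6**3*(-132) = -108*216*(-132) = -18*1296*(-132) = -23328*(-132) = 3079296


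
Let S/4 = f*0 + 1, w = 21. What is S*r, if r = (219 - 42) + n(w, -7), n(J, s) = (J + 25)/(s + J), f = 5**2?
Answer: 5048/7 ≈ 721.14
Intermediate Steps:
f = 25
n(J, s) = (25 + J)/(J + s)
r = 1262/7 (r = (219 - 42) + (25 + 21)/(21 - 7) = 177 + 46/14 = 177 + (1/14)*46 = 177 + 23/7 = 1262/7 ≈ 180.29)
S = 4 (S = 4*(25*0 + 1) = 4*(0 + 1) = 4*1 = 4)
S*r = 4*(1262/7) = 5048/7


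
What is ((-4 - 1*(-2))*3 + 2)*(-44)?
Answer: 176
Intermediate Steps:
((-4 - 1*(-2))*3 + 2)*(-44) = ((-4 + 2)*3 + 2)*(-44) = (-2*3 + 2)*(-44) = (-6 + 2)*(-44) = -4*(-44) = 176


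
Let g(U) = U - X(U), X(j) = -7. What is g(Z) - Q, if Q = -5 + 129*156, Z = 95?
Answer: -20017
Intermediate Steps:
g(U) = 7 + U (g(U) = U - 1*(-7) = U + 7 = 7 + U)
Q = 20119 (Q = -5 + 20124 = 20119)
g(Z) - Q = (7 + 95) - 1*20119 = 102 - 20119 = -20017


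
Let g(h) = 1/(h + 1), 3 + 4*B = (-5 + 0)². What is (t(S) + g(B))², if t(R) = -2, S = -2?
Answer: 576/169 ≈ 3.4083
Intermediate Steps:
B = 11/2 (B = -¾ + (-5 + 0)²/4 = -¾ + (¼)*(-5)² = -¾ + (¼)*25 = -¾ + 25/4 = 11/2 ≈ 5.5000)
g(h) = 1/(1 + h)
(t(S) + g(B))² = (-2 + 1/(1 + 11/2))² = (-2 + 1/(13/2))² = (-2 + 2/13)² = (-24/13)² = 576/169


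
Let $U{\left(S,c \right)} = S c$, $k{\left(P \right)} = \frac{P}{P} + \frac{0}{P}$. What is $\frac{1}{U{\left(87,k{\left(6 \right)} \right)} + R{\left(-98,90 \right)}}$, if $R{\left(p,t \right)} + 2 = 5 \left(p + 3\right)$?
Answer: $- \frac{1}{390} \approx -0.0025641$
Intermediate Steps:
$k{\left(P \right)} = 1$ ($k{\left(P \right)} = 1 + 0 = 1$)
$R{\left(p,t \right)} = 13 + 5 p$ ($R{\left(p,t \right)} = -2 + 5 \left(p + 3\right) = -2 + 5 \left(3 + p\right) = -2 + \left(15 + 5 p\right) = 13 + 5 p$)
$\frac{1}{U{\left(87,k{\left(6 \right)} \right)} + R{\left(-98,90 \right)}} = \frac{1}{87 \cdot 1 + \left(13 + 5 \left(-98\right)\right)} = \frac{1}{87 + \left(13 - 490\right)} = \frac{1}{87 - 477} = \frac{1}{-390} = - \frac{1}{390}$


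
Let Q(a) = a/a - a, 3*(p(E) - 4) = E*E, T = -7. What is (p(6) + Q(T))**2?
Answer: 576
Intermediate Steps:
p(E) = 4 + E**2/3 (p(E) = 4 + (E*E)/3 = 4 + E**2/3)
Q(a) = 1 - a
(p(6) + Q(T))**2 = ((4 + (1/3)*6**2) + (1 - 1*(-7)))**2 = ((4 + (1/3)*36) + (1 + 7))**2 = ((4 + 12) + 8)**2 = (16 + 8)**2 = 24**2 = 576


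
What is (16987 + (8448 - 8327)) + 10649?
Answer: 27757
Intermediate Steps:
(16987 + (8448 - 8327)) + 10649 = (16987 + 121) + 10649 = 17108 + 10649 = 27757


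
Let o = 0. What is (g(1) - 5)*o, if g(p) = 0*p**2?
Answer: 0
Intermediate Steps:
g(p) = 0
(g(1) - 5)*o = (0 - 5)*0 = -5*0 = 0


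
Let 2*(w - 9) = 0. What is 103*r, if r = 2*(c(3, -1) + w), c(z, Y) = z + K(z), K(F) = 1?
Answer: 2678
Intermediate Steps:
c(z, Y) = 1 + z (c(z, Y) = z + 1 = 1 + z)
w = 9 (w = 9 + (1/2)*0 = 9 + 0 = 9)
r = 26 (r = 2*((1 + 3) + 9) = 2*(4 + 9) = 2*13 = 26)
103*r = 103*26 = 2678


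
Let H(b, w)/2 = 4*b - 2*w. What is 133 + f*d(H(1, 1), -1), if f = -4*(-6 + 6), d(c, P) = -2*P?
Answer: 133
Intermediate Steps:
H(b, w) = -4*w + 8*b (H(b, w) = 2*(4*b - 2*w) = 2*(-2*w + 4*b) = -4*w + 8*b)
f = 0 (f = -4*0 = 0)
133 + f*d(H(1, 1), -1) = 133 + 0*(-2*(-1)) = 133 + 0*2 = 133 + 0 = 133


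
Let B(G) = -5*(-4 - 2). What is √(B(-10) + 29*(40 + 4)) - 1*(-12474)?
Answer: 12474 + √1306 ≈ 12510.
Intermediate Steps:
B(G) = 30 (B(G) = -5*(-6) = 30)
√(B(-10) + 29*(40 + 4)) - 1*(-12474) = √(30 + 29*(40 + 4)) - 1*(-12474) = √(30 + 29*44) + 12474 = √(30 + 1276) + 12474 = √1306 + 12474 = 12474 + √1306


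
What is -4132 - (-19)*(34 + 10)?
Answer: -3296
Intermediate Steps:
-4132 - (-19)*(34 + 10) = -4132 - (-19)*44 = -4132 - 1*(-836) = -4132 + 836 = -3296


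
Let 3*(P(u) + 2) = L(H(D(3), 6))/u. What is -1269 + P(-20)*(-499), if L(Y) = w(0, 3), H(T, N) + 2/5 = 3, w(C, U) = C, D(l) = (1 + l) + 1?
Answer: -271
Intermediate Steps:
D(l) = 2 + l
H(T, N) = 13/5 (H(T, N) = -2/5 + 3 = 13/5)
L(Y) = 0
P(u) = -2 (P(u) = -2 + (0/u)/3 = -2 + (1/3)*0 = -2 + 0 = -2)
-1269 + P(-20)*(-499) = -1269 - 2*(-499) = -1269 + 998 = -271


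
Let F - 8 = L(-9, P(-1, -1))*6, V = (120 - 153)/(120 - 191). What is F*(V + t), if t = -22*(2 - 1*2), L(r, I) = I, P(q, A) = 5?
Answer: 1254/71 ≈ 17.662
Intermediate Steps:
V = 33/71 (V = -33/(-71) = -33*(-1/71) = 33/71 ≈ 0.46479)
t = 0 (t = -22*(2 - 2) = -22*0 = 0)
F = 38 (F = 8 + 5*6 = 8 + 30 = 38)
F*(V + t) = 38*(33/71 + 0) = 38*(33/71) = 1254/71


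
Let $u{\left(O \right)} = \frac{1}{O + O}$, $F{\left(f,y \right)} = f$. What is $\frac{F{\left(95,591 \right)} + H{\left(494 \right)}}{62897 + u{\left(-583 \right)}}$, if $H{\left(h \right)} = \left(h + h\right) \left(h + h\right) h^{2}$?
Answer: $\frac{92585949102438}{24445967} \approx 3.7874 \cdot 10^{6}$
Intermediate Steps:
$u{\left(O \right)} = \frac{1}{2 O}$
$H{\left(h \right)} = 4 h^{4}$ ($H{\left(h \right)} = 2 h 2 h h^{2} = 4 h^{2} h^{2} = 4 h^{4}$)
$\frac{F{\left(95,591 \right)} + H{\left(494 \right)}}{62897 + u{\left(-583 \right)}} = \frac{95 + 4 \cdot 494^{4}}{62897 + \frac{1}{2 \left(-583\right)}} = \frac{95 + 4 \cdot 59553569296}{62897 + \frac{1}{2} \left(- \frac{1}{583}\right)} = \frac{95 + 238214277184}{62897 - \frac{1}{1166}} = \frac{238214277279}{\frac{73337901}{1166}} = 238214277279 \cdot \frac{1166}{73337901} = \frac{92585949102438}{24445967}$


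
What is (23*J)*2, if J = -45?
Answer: -2070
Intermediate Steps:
(23*J)*2 = (23*(-45))*2 = -1035*2 = -2070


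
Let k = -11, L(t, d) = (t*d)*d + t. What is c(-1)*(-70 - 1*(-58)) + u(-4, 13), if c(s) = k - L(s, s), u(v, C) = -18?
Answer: 90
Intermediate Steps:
L(t, d) = t + t*d² (L(t, d) = (d*t)*d + t = t*d² + t = t + t*d²)
c(s) = -11 - s*(1 + s²)
c(-1)*(-70 - 1*(-58)) + u(-4, 13) = (-11 - 1*(-1) - 1*(-1)³)*(-70 - 1*(-58)) - 18 = (-11 + 1 - 1*(-1))*(-70 + 58) - 18 = (-11 + 1 + 1)*(-12) - 18 = -9*(-12) - 18 = 108 - 18 = 90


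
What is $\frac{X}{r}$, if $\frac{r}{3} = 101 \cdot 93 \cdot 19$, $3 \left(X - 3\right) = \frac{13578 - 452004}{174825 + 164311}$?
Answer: $\frac{145211}{30262292256} \approx 4.7984 \cdot 10^{-6}$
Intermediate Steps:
$X = \frac{435633}{169568}$ ($X = 3 + \frac{\left(13578 - 452004\right) \frac{1}{174825 + 164311}}{3} = 3 + \frac{\left(-438426\right) \frac{1}{339136}}{3} = 3 + \frac{1}{3} \left(- \frac{219213}{169568}\right) = 3 - \frac{73071}{169568} = \frac{435633}{169568} \approx 2.5691$)
$r = 535401$ ($r = 3 \cdot 101 \cdot 93 \cdot 19 = 3 \cdot 9393 \cdot 19 = 3 \cdot 178467 = 535401$)
$\frac{X}{r} = \frac{435633}{169568 \cdot 535401} = \frac{435633}{169568} \cdot \frac{1}{535401} = \frac{145211}{30262292256}$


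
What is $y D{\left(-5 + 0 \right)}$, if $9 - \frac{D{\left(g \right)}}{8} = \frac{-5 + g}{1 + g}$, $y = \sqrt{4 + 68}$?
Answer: $312 \sqrt{2} \approx 441.23$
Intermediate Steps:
$y = 6 \sqrt{2}$ ($y = \sqrt{72} = 6 \sqrt{2} \approx 8.4853$)
$D{\left(g \right)} = 72 - \frac{8 \left(-5 + g\right)}{1 + g}$ ($D{\left(g \right)} = 72 - 8 \frac{-5 + g}{1 + g} = 72 - \frac{8 \left(-5 + g\right)}{1 + g}$)
$y D{\left(-5 + 0 \right)} = 6 \sqrt{2} \frac{16 \left(7 + 4 \left(-5 + 0\right)\right)}{1 + \left(-5 + 0\right)} = 6 \sqrt{2} \frac{16 \left(7 + 4 \left(-5\right)\right)}{1 - 5} = 6 \sqrt{2} \frac{16 \left(7 - 20\right)}{-4} = 6 \sqrt{2} \cdot 16 \left(- \frac{1}{4}\right) \left(-13\right) = 6 \sqrt{2} \cdot 52 = 312 \sqrt{2}$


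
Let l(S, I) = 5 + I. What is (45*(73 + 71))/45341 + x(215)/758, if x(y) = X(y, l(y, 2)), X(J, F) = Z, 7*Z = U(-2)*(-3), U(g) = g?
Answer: 17327463/120289673 ≈ 0.14405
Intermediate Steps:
Z = 6/7 (Z = (-2*(-3))/7 = (1/7)*6 = 6/7 ≈ 0.85714)
X(J, F) = 6/7
x(y) = 6/7
(45*(73 + 71))/45341 + x(215)/758 = (45*(73 + 71))/45341 + (6/7)/758 = (45*144)*(1/45341) + (6/7)*(1/758) = 6480*(1/45341) + 3/2653 = 6480/45341 + 3/2653 = 17327463/120289673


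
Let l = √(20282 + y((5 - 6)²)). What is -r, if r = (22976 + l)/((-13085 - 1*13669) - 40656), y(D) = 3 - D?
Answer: 11488/33705 + √5071/33705 ≈ 0.34295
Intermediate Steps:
l = 2*√5071 (l = √(20282 + (3 - (5 - 6)²)) = √(20282 + (3 - 1*(-1)²)) = √(20282 + (3 - 1*1)) = √(20282 + (3 - 1)) = √(20282 + 2) = √20284 = 2*√5071 ≈ 142.42)
r = -11488/33705 - √5071/33705 (r = (22976 + 2*√5071)/((-13085 - 1*13669) - 40656) = (22976 + 2*√5071)/((-13085 - 13669) - 40656) = (22976 + 2*√5071)/(-26754 - 40656) = (22976 + 2*√5071)/(-67410) = (22976 + 2*√5071)*(-1/67410) = -11488/33705 - √5071/33705 ≈ -0.34295)
-r = -(-11488/33705 - √5071/33705) = 11488/33705 + √5071/33705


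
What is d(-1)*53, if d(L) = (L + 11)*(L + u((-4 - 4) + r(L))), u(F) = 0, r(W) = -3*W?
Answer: -530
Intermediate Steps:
d(L) = L*(11 + L) (d(L) = (L + 11)*(L + 0) = (11 + L)*L = L*(11 + L))
d(-1)*53 = -(11 - 1)*53 = -1*10*53 = -10*53 = -530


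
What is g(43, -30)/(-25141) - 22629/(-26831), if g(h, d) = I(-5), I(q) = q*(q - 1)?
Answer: 568110759/674558171 ≈ 0.84220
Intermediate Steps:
I(q) = q*(-1 + q)
g(h, d) = 30 (g(h, d) = -5*(-1 - 5) = -5*(-6) = 30)
g(43, -30)/(-25141) - 22629/(-26831) = 30/(-25141) - 22629/(-26831) = 30*(-1/25141) - 22629*(-1/26831) = -30/25141 + 22629/26831 = 568110759/674558171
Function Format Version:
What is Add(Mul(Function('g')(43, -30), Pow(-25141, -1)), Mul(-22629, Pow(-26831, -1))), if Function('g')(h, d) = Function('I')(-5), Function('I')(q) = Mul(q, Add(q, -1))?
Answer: Rational(568110759, 674558171) ≈ 0.84220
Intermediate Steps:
Function('I')(q) = Mul(q, Add(-1, q))
Function('g')(h, d) = 30 (Function('g')(h, d) = Mul(-5, Add(-1, -5)) = Mul(-5, -6) = 30)
Add(Mul(Function('g')(43, -30), Pow(-25141, -1)), Mul(-22629, Pow(-26831, -1))) = Add(Mul(30, Pow(-25141, -1)), Mul(-22629, Pow(-26831, -1))) = Add(Mul(30, Rational(-1, 25141)), Mul(-22629, Rational(-1, 26831))) = Add(Rational(-30, 25141), Rational(22629, 26831)) = Rational(568110759, 674558171)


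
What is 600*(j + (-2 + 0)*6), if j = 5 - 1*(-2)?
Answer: -3000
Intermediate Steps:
j = 7 (j = 5 + 2 = 7)
600*(j + (-2 + 0)*6) = 600*(7 + (-2 + 0)*6) = 600*(7 - 2*6) = 600*(7 - 12) = 600*(-5) = -3000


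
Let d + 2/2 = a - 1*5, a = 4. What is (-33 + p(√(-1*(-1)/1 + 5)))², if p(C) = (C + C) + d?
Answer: 1249 - 140*√6 ≈ 906.07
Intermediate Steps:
d = -2 (d = -1 + (4 - 1*5) = -1 + (4 - 5) = -1 - 1 = -2)
p(C) = -2 + 2*C (p(C) = (C + C) - 2 = 2*C - 2 = -2 + 2*C)
(-33 + p(√(-1*(-1)/1 + 5)))² = (-33 + (-2 + 2*√(-1*(-1)/1 + 5)))² = (-33 + (-2 + 2*√(1*1 + 5)))² = (-33 + (-2 + 2*√(1 + 5)))² = (-33 + (-2 + 2*√6))² = (-35 + 2*√6)²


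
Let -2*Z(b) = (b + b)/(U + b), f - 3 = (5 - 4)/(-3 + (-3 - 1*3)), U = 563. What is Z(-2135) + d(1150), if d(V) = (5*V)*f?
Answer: 78331595/4716 ≈ 16610.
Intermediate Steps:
f = 26/9 (f = 3 + (5 - 4)/(-3 + (-3 - 1*3)) = 3 + 1/(-3 + (-3 - 3)) = 3 + 1/(-3 - 6) = 3 + 1/(-9) = 3 + 1*(-⅑) = 3 - ⅑ = 26/9 ≈ 2.8889)
d(V) = 130*V/9 (d(V) = (5*V)*(26/9) = 130*V/9)
Z(b) = -b/(563 + b) (Z(b) = -(b + b)/(2*(563 + b)) = -2*b/(2*(563 + b)) = -b/(563 + b))
Z(-2135) + d(1150) = -1*(-2135)/(563 - 2135) + (130/9)*1150 = -1*(-2135)/(-1572) + 149500/9 = -1*(-2135)*(-1/1572) + 149500/9 = -2135/1572 + 149500/9 = 78331595/4716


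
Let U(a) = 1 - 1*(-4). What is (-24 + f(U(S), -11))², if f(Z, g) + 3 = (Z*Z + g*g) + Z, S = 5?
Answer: 15376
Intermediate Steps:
U(a) = 5 (U(a) = 1 + 4 = 5)
f(Z, g) = -3 + Z + Z² + g² (f(Z, g) = -3 + ((Z*Z + g*g) + Z) = -3 + ((Z² + g²) + Z) = -3 + (Z + Z² + g²) = -3 + Z + Z² + g²)
(-24 + f(U(S), -11))² = (-24 + (-3 + 5 + 5² + (-11)²))² = (-24 + (-3 + 5 + 25 + 121))² = (-24 + 148)² = 124² = 15376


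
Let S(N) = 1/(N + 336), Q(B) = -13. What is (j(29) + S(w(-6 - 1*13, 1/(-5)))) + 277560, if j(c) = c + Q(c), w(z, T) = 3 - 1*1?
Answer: 93820689/338 ≈ 2.7758e+5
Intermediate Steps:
w(z, T) = 2 (w(z, T) = 3 - 1 = 2)
S(N) = 1/(336 + N)
j(c) = -13 + c (j(c) = c - 13 = -13 + c)
(j(29) + S(w(-6 - 1*13, 1/(-5)))) + 277560 = ((-13 + 29) + 1/(336 + 2)) + 277560 = (16 + 1/338) + 277560 = 5409/338 + 277560 = 93820689/338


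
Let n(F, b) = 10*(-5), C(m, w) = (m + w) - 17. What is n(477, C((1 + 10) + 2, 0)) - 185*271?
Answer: -50185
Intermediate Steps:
C(m, w) = -17 + m + w
n(F, b) = -50
n(477, C((1 + 10) + 2, 0)) - 185*271 = -50 - 185*271 = -50 - 1*50135 = -50 - 50135 = -50185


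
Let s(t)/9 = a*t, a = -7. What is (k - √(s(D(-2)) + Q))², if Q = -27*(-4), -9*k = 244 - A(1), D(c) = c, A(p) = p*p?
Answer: 963 + 162*√26 ≈ 1789.0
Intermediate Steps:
A(p) = p²
k = -27 (k = -(244 - 1*1²)/9 = -(244 - 1*1)/9 = -(244 - 1)/9 = -⅑*243 = -27)
s(t) = -63*t (s(t) = 9*(-7*t) = -63*t)
Q = 108
(k - √(s(D(-2)) + Q))² = (-27 - √(-63*(-2) + 108))² = (-27 - √(126 + 108))² = (-27 - √234)² = (-27 - 3*√26)²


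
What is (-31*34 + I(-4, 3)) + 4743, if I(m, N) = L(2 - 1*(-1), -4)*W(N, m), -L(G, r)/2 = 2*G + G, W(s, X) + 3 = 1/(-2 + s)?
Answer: 3725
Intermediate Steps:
W(s, X) = -3 + 1/(-2 + s)
L(G, r) = -6*G (L(G, r) = -2*(2*G + G) = -6*G)
I(m, N) = -18*(7 - 3*N)/(-2 + N) (I(m, N) = (-6*(2 - 1*(-1)))*((7 - 3*N)/(-2 + N)) = (-6*(2 + 1))*((7 - 3*N)/(-2 + N)) = (-6*3)*((7 - 3*N)/(-2 + N)) = -18*(7 - 3*N)/(-2 + N))
(-31*34 + I(-4, 3)) + 4743 = (-31*34 + 18*(-7 + 3*3)/(-2 + 3)) + 4743 = (-1054 + 18*(-7 + 9)/1) + 4743 = (-1054 + 18*1*2) + 4743 = (-1054 + 36) + 4743 = -1018 + 4743 = 3725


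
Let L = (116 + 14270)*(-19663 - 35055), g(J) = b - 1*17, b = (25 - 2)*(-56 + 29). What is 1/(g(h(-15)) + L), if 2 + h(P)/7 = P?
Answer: -1/787173786 ≈ -1.2704e-9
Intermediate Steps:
b = -621 (b = 23*(-27) = -621)
h(P) = -14 + 7*P
g(J) = -638 (g(J) = -621 - 1*17 = -621 - 17 = -638)
L = -787173148 (L = 14386*(-54718) = -787173148)
1/(g(h(-15)) + L) = 1/(-638 - 787173148) = 1/(-787173786) = -1/787173786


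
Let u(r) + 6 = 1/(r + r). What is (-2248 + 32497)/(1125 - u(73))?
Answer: 4416354/165125 ≈ 26.746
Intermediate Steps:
u(r) = -6 + 1/(2*r) (u(r) = -6 + 1/(r + r) = -6 + 1/(2*r))
(-2248 + 32497)/(1125 - u(73)) = (-2248 + 32497)/(1125 - (-6 + (1/2)/73)) = 30249/(1125 - (-6 + (1/2)*(1/73))) = 30249/(1125 - (-6 + 1/146)) = 30249/(1125 - 1*(-875/146)) = 30249/(1125 + 875/146) = 30249/(165125/146) = 30249*(146/165125) = 4416354/165125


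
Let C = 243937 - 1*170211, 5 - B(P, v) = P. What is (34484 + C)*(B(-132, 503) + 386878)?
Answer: 41878893150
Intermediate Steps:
B(P, v) = 5 - P
C = 73726 (C = 243937 - 170211 = 73726)
(34484 + C)*(B(-132, 503) + 386878) = (34484 + 73726)*((5 - 1*(-132)) + 386878) = 108210*((5 + 132) + 386878) = 108210*(137 + 386878) = 108210*387015 = 41878893150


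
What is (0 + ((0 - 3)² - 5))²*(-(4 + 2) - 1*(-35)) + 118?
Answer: 582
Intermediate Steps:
(0 + ((0 - 3)² - 5))²*(-(4 + 2) - 1*(-35)) + 118 = (0 + ((-3)² - 5))²*(-1*6 + 35) + 118 = (0 + (9 - 5))²*(-6 + 35) + 118 = (0 + 4)²*29 + 118 = 4²*29 + 118 = 16*29 + 118 = 464 + 118 = 582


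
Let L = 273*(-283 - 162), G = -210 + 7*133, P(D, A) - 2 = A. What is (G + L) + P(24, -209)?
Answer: -120971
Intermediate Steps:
P(D, A) = 2 + A
G = 721 (G = -210 + 931 = 721)
L = -121485 (L = 273*(-445) = -121485)
(G + L) + P(24, -209) = (721 - 121485) + (2 - 209) = -120764 - 207 = -120971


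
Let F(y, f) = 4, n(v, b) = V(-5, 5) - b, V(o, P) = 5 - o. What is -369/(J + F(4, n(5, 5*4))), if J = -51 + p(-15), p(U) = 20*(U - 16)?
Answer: 369/667 ≈ 0.55322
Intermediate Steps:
p(U) = -320 + 20*U (p(U) = 20*(-16 + U) = -320 + 20*U)
J = -671 (J = -51 + (-320 + 20*(-15)) = -51 + (-320 - 300) = -51 - 620 = -671)
n(v, b) = 10 - b (n(v, b) = (5 - 1*(-5)) - b = (5 + 5) - b = 10 - b)
-369/(J + F(4, n(5, 5*4))) = -369/(-671 + 4) = -369/(-667) = -1/667*(-369) = 369/667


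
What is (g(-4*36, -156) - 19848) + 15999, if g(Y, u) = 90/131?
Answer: -504129/131 ≈ -3848.3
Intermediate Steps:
g(Y, u) = 90/131 (g(Y, u) = 90*(1/131) = 90/131)
(g(-4*36, -156) - 19848) + 15999 = (90/131 - 19848) + 15999 = -2599998/131 + 15999 = -504129/131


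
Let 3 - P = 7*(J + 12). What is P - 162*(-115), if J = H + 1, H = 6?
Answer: 18500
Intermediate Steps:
J = 7 (J = 6 + 1 = 7)
P = -130 (P = 3 - 7*(7 + 12) = 3 - 7*19 = 3 - 1*133 = 3 - 133 = -130)
P - 162*(-115) = -130 - 162*(-115) = -130 + 18630 = 18500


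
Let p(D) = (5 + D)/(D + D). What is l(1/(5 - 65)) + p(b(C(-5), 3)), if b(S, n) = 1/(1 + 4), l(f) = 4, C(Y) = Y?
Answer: 17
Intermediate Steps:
b(S, n) = 1/5
p(D) = (5 + D)/(2*D) (p(D) = (5 + D)/((2*D)) = (5 + D)*(1/(2*D)) = (5 + D)/(2*D))
l(1/(5 - 65)) + p(b(C(-5), 3)) = 4 + (5 + 1/5)/(2*(1/5)) = 4 + (1/2)*5*(26/5) = 4 + 13 = 17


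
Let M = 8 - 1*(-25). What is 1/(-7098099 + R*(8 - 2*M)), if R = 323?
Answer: -1/7116833 ≈ -1.4051e-7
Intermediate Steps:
M = 33 (M = 8 + 25 = 33)
1/(-7098099 + R*(8 - 2*M)) = 1/(-7098099 + 323*(8 - 2*33)) = 1/(-7098099 + 323*(8 - 66)) = 1/(-7098099 + 323*(-58)) = 1/(-7098099 - 18734) = 1/(-7116833) = -1/7116833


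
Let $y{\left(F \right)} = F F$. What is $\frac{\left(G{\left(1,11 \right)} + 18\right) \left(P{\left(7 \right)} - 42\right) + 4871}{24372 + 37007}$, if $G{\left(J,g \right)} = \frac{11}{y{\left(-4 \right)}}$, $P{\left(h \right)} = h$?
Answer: $\frac{67471}{982064} \approx 0.068703$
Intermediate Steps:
$y{\left(F \right)} = F^{2}$
$G{\left(J,g \right)} = \frac{11}{16}$ ($G{\left(J,g \right)} = \frac{11}{\left(-4\right)^{2}} = \frac{11}{16}$)
$\frac{\left(G{\left(1,11 \right)} + 18\right) \left(P{\left(7 \right)} - 42\right) + 4871}{24372 + 37007} = \frac{\left(\frac{11}{16} + 18\right) \left(7 - 42\right) + 4871}{24372 + 37007} = \frac{\frac{299}{16} \left(-35\right) + 4871}{61379} = \left(- \frac{10465}{16} + 4871\right) \frac{1}{61379} = \frac{67471}{16} \cdot \frac{1}{61379} = \frac{67471}{982064}$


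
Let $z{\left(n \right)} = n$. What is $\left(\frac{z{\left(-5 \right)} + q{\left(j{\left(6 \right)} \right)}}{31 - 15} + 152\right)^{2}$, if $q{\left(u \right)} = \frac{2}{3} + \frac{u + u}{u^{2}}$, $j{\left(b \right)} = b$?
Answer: $\frac{368449}{16} \approx 23028.0$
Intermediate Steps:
$q{\left(u \right)} = \frac{2}{3} + \frac{2}{u}$ ($q{\left(u \right)} = 2 \cdot \frac{1}{3} + \frac{2 u}{u^{2}} = \frac{2}{3} + \frac{2}{u}$)
$\left(\frac{z{\left(-5 \right)} + q{\left(j{\left(6 \right)} \right)}}{31 - 15} + 152\right)^{2} = \left(\frac{-5 + \left(\frac{2}{3} + \frac{2}{6}\right)}{31 - 15} + 152\right)^{2} = \left(\frac{-5 + \left(\frac{2}{3} + 2 \cdot \frac{1}{6}\right)}{16} + 152\right)^{2} = \left(\left(-5 + \left(\frac{2}{3} + \frac{1}{3}\right)\right) \frac{1}{16} + 152\right)^{2} = \left(\left(-5 + 1\right) \frac{1}{16} + 152\right)^{2} = \left(\left(-4\right) \frac{1}{16} + 152\right)^{2} = \left(- \frac{1}{4} + 152\right)^{2} = \left(\frac{607}{4}\right)^{2} = \frac{368449}{16}$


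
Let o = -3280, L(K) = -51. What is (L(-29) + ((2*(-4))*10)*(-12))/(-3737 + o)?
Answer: -303/2339 ≈ -0.12954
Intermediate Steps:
(L(-29) + ((2*(-4))*10)*(-12))/(-3737 + o) = (-51 + ((2*(-4))*10)*(-12))/(-3737 - 3280) = (-51 - 8*10*(-12))/(-7017) = (-51 - 80*(-12))*(-1/7017) = (-51 + 960)*(-1/7017) = 909*(-1/7017) = -303/2339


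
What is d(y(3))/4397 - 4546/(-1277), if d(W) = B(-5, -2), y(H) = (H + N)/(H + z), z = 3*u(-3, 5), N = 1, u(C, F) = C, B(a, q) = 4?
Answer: 19993870/5614969 ≈ 3.5608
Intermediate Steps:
z = -9 (z = 3*(-3) = -9)
y(H) = (1 + H)/(-9 + H) (y(H) = (H + 1)/(H - 9) = (1 + H)/(-9 + H))
d(W) = 4
d(y(3))/4397 - 4546/(-1277) = 4/4397 - 4546/(-1277) = 4*(1/4397) - 4546*(-1/1277) = 4/4397 + 4546/1277 = 19993870/5614969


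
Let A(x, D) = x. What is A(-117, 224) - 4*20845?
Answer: -83497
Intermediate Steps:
A(-117, 224) - 4*20845 = -117 - 4*20845 = -117 - 1*83380 = -117 - 83380 = -83497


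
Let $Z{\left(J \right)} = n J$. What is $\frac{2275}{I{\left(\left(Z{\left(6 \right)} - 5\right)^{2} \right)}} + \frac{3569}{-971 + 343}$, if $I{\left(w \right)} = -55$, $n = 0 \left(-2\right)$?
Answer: $- \frac{324999}{6908} \approx -47.047$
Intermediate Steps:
$n = 0$
$Z{\left(J \right)} = 0$ ($Z{\left(J \right)} = 0 J = 0$)
$\frac{2275}{I{\left(\left(Z{\left(6 \right)} - 5\right)^{2} \right)}} + \frac{3569}{-971 + 343} = \frac{2275}{-55} + \frac{3569}{-971 + 343} = 2275 \left(- \frac{1}{55}\right) + \frac{3569}{-628} = - \frac{455}{11} + 3569 \left(- \frac{1}{628}\right) = - \frac{455}{11} - \frac{3569}{628} = - \frac{324999}{6908}$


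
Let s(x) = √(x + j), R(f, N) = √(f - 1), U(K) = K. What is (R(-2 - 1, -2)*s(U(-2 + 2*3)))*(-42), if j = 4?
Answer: -168*I*√2 ≈ -237.59*I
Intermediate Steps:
R(f, N) = √(-1 + f)
s(x) = √(4 + x) (s(x) = √(x + 4) = √(4 + x))
(R(-2 - 1, -2)*s(U(-2 + 2*3)))*(-42) = (√(-1 + (-2 - 1))*√(4 + (-2 + 2*3)))*(-42) = (√(-1 - 3)*√(4 + (-2 + 6)))*(-42) = (√(-4)*√(4 + 4))*(-42) = ((2*I)*√8)*(-42) = ((2*I)*(2*√2))*(-42) = (4*I*√2)*(-42) = -168*I*√2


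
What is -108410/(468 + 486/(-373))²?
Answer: -7541487445/15151575042 ≈ -0.49774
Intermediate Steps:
-108410/(468 + 486/(-373))² = -108410/(468 + 486*(-1/373))² = -108410/(468 - 486/373)² = -108410/((174078/373)²) = -108410/30303150084/139129 = -108410*139129/30303150084 = -7541487445/15151575042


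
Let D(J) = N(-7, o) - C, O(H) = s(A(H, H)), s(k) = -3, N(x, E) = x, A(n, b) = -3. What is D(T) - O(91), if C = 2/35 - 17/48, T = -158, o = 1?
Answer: -6221/1680 ≈ -3.7030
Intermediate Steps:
O(H) = -3
C = -499/1680 (C = 2*(1/35) - 17*1/48 = 2/35 - 17/48 = -499/1680 ≈ -0.29702)
D(J) = -11261/1680 (D(J) = -7 - 1*(-499/1680) = -7 + 499/1680 = -11261/1680)
D(T) - O(91) = -11261/1680 - 1*(-3) = -11261/1680 + 3 = -6221/1680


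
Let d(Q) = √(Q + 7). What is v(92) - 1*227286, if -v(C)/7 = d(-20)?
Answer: -227286 - 7*I*√13 ≈ -2.2729e+5 - 25.239*I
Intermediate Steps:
d(Q) = √(7 + Q)
v(C) = -7*I*√13 (v(C) = -7*√(7 - 20) = -7*I*√13)
v(92) - 1*227286 = -7*I*√13 - 1*227286 = -7*I*√13 - 227286 = -227286 - 7*I*√13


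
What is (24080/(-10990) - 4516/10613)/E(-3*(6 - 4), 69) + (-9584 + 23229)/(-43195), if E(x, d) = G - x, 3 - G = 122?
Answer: -476165362981/1626596127887 ≈ -0.29274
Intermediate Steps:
G = -119 (G = 3 - 1*122 = 3 - 122 = -119)
E(x, d) = -119 - x
(24080/(-10990) - 4516/10613)/E(-3*(6 - 4), 69) + (-9584 + 23229)/(-43195) = (24080/(-10990) - 4516/10613)/(-119 - (-3)*(6 - 4)) + (-9584 + 23229)/(-43195) = (24080*(-1/10990) - 4516*1/10613)/(-119 - (-3)*2) + 13645*(-1/43195) = (-344/157 - 4516/10613)/(-119 - 1*(-6)) - 2729/8639 = -4359884/(1666241*(-119 + 6)) - 2729/8639 = -4359884/1666241/(-113) - 2729/8639 = -4359884/1666241*(-1/113) - 2729/8639 = 4359884/188285233 - 2729/8639 = -476165362981/1626596127887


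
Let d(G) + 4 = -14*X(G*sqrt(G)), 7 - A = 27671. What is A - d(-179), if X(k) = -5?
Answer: -27730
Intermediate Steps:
A = -27664 (A = 7 - 1*27671 = 7 - 27671 = -27664)
d(G) = 66 (d(G) = -4 - 14*(-5) = -4 + 70 = 66)
A - d(-179) = -27664 - 1*66 = -27664 - 66 = -27730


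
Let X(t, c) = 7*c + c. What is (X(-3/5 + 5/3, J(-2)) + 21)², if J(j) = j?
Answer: 25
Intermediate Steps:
X(t, c) = 8*c
(X(-3/5 + 5/3, J(-2)) + 21)² = (8*(-2) + 21)² = (-16 + 21)² = 5² = 25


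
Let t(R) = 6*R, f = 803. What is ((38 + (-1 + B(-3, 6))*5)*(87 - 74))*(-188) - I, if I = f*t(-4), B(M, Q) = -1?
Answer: -49160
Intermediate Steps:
I = -19272 (I = 803*(6*(-4)) = 803*(-24) = -19272)
((38 + (-1 + B(-3, 6))*5)*(87 - 74))*(-188) - I = ((38 + (-1 - 1)*5)*(87 - 74))*(-188) - 1*(-19272) = ((38 - 2*5)*13)*(-188) + 19272 = ((38 - 10)*13)*(-188) + 19272 = (28*13)*(-188) + 19272 = 364*(-188) + 19272 = -68432 + 19272 = -49160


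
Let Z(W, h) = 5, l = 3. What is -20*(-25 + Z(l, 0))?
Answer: 400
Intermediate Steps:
-20*(-25 + Z(l, 0)) = -20*(-25 + 5) = -20*(-20) = 400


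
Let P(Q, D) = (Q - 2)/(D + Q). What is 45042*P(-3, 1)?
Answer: 112605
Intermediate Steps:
P(Q, D) = (-2 + Q)/(D + Q)
45042*P(-3, 1) = 45042*((-2 - 3)/(1 - 3)) = 45042*(-5/(-2)) = 45042*(-½*(-5)) = 45042*(5/2) = 112605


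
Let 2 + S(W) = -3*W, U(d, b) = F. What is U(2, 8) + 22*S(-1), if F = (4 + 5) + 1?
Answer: 32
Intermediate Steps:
F = 10 (F = 9 + 1 = 10)
U(d, b) = 10
S(W) = -2 - 3*W
U(2, 8) + 22*S(-1) = 10 + 22*(-2 - 3*(-1)) = 10 + 22*(-2 + 3) = 10 + 22*1 = 10 + 22 = 32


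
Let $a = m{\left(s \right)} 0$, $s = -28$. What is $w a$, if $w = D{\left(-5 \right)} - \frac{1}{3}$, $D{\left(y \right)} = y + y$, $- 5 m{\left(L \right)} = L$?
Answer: $0$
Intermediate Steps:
$m{\left(L \right)} = - \frac{L}{5}$
$D{\left(y \right)} = 2 y$
$w = - \frac{31}{3}$ ($w = 2 \left(-5\right) - \frac{1}{3} = -10 - \frac{1}{3} = - \frac{31}{3} \approx -10.333$)
$a = 0$ ($a = \left(- \frac{1}{5}\right) \left(-28\right) 0 = \frac{28}{5} \cdot 0 = 0$)
$w a = \left(- \frac{31}{3}\right) 0 = 0$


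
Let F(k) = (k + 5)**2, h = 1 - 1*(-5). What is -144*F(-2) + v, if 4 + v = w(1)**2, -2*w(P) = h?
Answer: -1291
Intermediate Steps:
h = 6 (h = 1 + 5 = 6)
F(k) = (5 + k)**2
w(P) = -3 (w(P) = -1/2*6 = -3)
v = 5 (v = -4 + (-3)**2 = -4 + 9 = 5)
-144*F(-2) + v = -144*(5 - 2)**2 + 5 = -144*3**2 + 5 = -144*9 + 5 = -1296 + 5 = -1291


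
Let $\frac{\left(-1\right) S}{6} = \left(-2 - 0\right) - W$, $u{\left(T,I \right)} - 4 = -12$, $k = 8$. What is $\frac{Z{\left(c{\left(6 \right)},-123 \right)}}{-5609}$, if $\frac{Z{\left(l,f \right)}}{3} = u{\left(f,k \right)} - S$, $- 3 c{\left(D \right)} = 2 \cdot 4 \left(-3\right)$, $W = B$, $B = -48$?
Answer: $- \frac{804}{5609} \approx -0.14334$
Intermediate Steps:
$W = -48$
$c{\left(D \right)} = 8$ ($c{\left(D \right)} = - \frac{2 \cdot 4 \left(-3\right)}{3} = - \frac{8 \left(-3\right)}{3} = \left(- \frac{1}{3}\right) \left(-24\right) = 8$)
$u{\left(T,I \right)} = -8$ ($u{\left(T,I \right)} = 4 - 12 = -8$)
$S = -276$ ($S = - 6 \left(\left(-2 - 0\right) - -48\right) = - 6 \left(\left(-2 + 0\right) + 48\right) = - 6 \left(-2 + 48\right) = \left(-6\right) 46 = -276$)
$Z{\left(l,f \right)} = 804$ ($Z{\left(l,f \right)} = 3 \left(-8 - -276\right) = 3 \left(-8 + 276\right) = 3 \cdot 268 = 804$)
$\frac{Z{\left(c{\left(6 \right)},-123 \right)}}{-5609} = \frac{804}{-5609} = 804 \left(- \frac{1}{5609}\right) = - \frac{804}{5609}$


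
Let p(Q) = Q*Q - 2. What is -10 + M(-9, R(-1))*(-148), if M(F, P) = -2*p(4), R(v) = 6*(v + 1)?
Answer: 4134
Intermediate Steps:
R(v) = 6 + 6*v (R(v) = 6*(1 + v) = 6 + 6*v)
p(Q) = -2 + Q**2 (p(Q) = Q**2 - 2 = -2 + Q**2)
M(F, P) = -28 (M(F, P) = -2*(-2 + 4**2) = -2*(-2 + 16) = -2*14 = -28)
-10 + M(-9, R(-1))*(-148) = -10 - 28*(-148) = -10 + 4144 = 4134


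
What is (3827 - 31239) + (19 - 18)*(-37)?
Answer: -27449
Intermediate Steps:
(3827 - 31239) + (19 - 18)*(-37) = -27412 + 1*(-37) = -27412 - 37 = -27449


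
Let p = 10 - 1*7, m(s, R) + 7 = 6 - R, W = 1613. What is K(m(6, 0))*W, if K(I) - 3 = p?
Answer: 9678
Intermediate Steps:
m(s, R) = -1 - R (m(s, R) = -7 + (6 - R) = -1 - R)
p = 3 (p = 10 - 7 = 3)
K(I) = 6 (K(I) = 3 + 3 = 6)
K(m(6, 0))*W = 6*1613 = 9678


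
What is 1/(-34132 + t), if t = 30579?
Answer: -1/3553 ≈ -0.00028145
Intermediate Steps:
1/(-34132 + t) = 1/(-34132 + 30579) = 1/(-3553) = -1/3553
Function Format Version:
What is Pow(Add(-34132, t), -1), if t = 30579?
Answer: Rational(-1, 3553) ≈ -0.00028145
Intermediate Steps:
Pow(Add(-34132, t), -1) = Pow(Add(-34132, 30579), -1) = Pow(-3553, -1) = Rational(-1, 3553)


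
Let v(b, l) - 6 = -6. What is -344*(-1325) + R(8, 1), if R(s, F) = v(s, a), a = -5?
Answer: 455800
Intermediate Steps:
v(b, l) = 0 (v(b, l) = 6 - 6 = 0)
R(s, F) = 0
-344*(-1325) + R(8, 1) = -344*(-1325) + 0 = 455800 + 0 = 455800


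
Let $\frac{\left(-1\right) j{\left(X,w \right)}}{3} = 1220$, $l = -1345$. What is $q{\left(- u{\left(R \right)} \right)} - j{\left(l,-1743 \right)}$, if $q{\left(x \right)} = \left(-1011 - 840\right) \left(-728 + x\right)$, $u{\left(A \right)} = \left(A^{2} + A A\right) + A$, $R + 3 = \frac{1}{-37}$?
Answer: $\frac{1888543716}{1369} \approx 1.3795 \cdot 10^{6}$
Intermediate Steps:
$j{\left(X,w \right)} = -3660$ ($j{\left(X,w \right)} = \left(-3\right) 1220 = -3660$)
$R = - \frac{112}{37}$ ($R = -3 + \frac{1}{-37} = -3 - \frac{1}{37} = - \frac{112}{37} \approx -3.027$)
$u{\left(A \right)} = A + 2 A^{2}$ ($u{\left(A \right)} = \left(A^{2} + A^{2}\right) + A = 2 A^{2} + A = A + 2 A^{2}$)
$q{\left(x \right)} = 1347528 - 1851 x$ ($q{\left(x \right)} = - 1851 \left(-728 + x\right) = 1347528 - 1851 x$)
$q{\left(- u{\left(R \right)} \right)} - j{\left(l,-1743 \right)} = \left(1347528 - 1851 \left(- \frac{\left(-112\right) \left(1 + 2 \left(- \frac{112}{37}\right)\right)}{37}\right)\right) - -3660 = \left(1347528 - 1851 \left(- \frac{\left(-112\right) \left(1 - \frac{224}{37}\right)}{37}\right)\right) + 3660 = \left(1347528 - 1851 \left(- \frac{\left(-112\right) \left(-187\right)}{37 \cdot 37}\right)\right) + 3660 = \left(1347528 - 1851 \left(\left(-1\right) \frac{20944}{1369}\right)\right) + 3660 = \left(1347528 - - \frac{38767344}{1369}\right) + 3660 = \left(1347528 + \frac{38767344}{1369}\right) + 3660 = \frac{1883533176}{1369} + 3660 = \frac{1888543716}{1369}$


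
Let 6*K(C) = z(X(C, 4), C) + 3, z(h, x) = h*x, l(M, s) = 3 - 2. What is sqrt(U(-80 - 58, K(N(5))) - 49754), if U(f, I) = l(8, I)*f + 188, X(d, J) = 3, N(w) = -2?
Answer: 2*I*sqrt(12426) ≈ 222.94*I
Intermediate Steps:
l(M, s) = 1
K(C) = 1/2 + C/2 (K(C) = (3*C + 3)/6 = (3 + 3*C)/6 = 1/2 + C/2)
U(f, I) = 188 + f (U(f, I) = 1*f + 188 = f + 188 = 188 + f)
sqrt(U(-80 - 58, K(N(5))) - 49754) = sqrt((188 + (-80 - 58)) - 49754) = sqrt((188 - 138) - 49754) = sqrt(50 - 49754) = sqrt(-49704) = 2*I*sqrt(12426)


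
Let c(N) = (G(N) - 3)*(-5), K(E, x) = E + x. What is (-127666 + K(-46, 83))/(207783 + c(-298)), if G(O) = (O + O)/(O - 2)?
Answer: -1914435/3116821 ≈ -0.61423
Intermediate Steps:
G(O) = 2*O/(-2 + O) (G(O) = (2*O)/(-2 + O) = 2*O/(-2 + O))
c(N) = 15 - 10*N/(-2 + N) (c(N) = (2*N/(-2 + N) - 3)*(-5) = (-3 + 2*N/(-2 + N))*(-5) = 15 - 10*N/(-2 + N))
(-127666 + K(-46, 83))/(207783 + c(-298)) = (-127666 + (-46 + 83))/(207783 + 5*(-6 - 298)/(-2 - 298)) = (-127666 + 37)/(207783 + 5*(-304)/(-300)) = -127629/(207783 + 5*(-1/300)*(-304)) = -127629/(207783 + 76/15) = -127629/3116821/15 = -127629*15/3116821 = -1914435/3116821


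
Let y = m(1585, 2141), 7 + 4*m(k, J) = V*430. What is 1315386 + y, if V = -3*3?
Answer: 5257667/4 ≈ 1.3144e+6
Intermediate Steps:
V = -9
m(k, J) = -3877/4 (m(k, J) = -7/4 + (-9*430)/4 = -7/4 + (¼)*(-3870) = -7/4 - 1935/2 = -3877/4)
y = -3877/4 ≈ -969.25
1315386 + y = 1315386 - 3877/4 = 5257667/4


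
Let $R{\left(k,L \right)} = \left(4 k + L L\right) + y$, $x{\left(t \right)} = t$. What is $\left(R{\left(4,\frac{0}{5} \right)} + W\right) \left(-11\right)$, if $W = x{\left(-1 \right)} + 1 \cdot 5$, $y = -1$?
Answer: $-209$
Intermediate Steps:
$W = 4$ ($W = -1 + 1 \cdot 5 = -1 + 5 = 4$)
$R{\left(k,L \right)} = -1 + L^{2} + 4 k$ ($R{\left(k,L \right)} = \left(4 k + L L\right) - 1 = \left(4 k + L^{2}\right) - 1 = \left(L^{2} + 4 k\right) - 1 = -1 + L^{2} + 4 k$)
$\left(R{\left(4,\frac{0}{5} \right)} + W\right) \left(-11\right) = \left(\left(-1 + \left(\frac{0}{5}\right)^{2} + 4 \cdot 4\right) + 4\right) \left(-11\right) = \left(\left(-1 + \left(0 \cdot \frac{1}{5}\right)^{2} + 16\right) + 4\right) \left(-11\right) = \left(\left(-1 + 0^{2} + 16\right) + 4\right) \left(-11\right) = \left(\left(-1 + 0 + 16\right) + 4\right) \left(-11\right) = \left(15 + 4\right) \left(-11\right) = 19 \left(-11\right) = -209$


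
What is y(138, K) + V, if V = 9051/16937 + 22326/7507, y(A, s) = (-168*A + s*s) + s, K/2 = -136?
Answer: 6424882150471/127146059 ≈ 50532.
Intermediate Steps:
K = -272 (K = 2*(-136) = -272)
y(A, s) = s + s**2 - 168*A (y(A, s) = (-168*A + s**2) + s = (s**2 - 168*A) + s = s + s**2 - 168*A)
V = 446081319/127146059 (V = 9051*(1/16937) + 22326*(1/7507) = 9051/16937 + 22326/7507 = 446081319/127146059 ≈ 3.5084)
y(138, K) + V = (-272 + (-272)**2 - 168*138) + 446081319/127146059 = (-272 + 73984 - 23184) + 446081319/127146059 = 50528 + 446081319/127146059 = 6424882150471/127146059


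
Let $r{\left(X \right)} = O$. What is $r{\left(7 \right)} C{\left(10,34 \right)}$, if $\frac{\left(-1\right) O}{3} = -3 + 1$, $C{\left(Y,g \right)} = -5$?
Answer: $-30$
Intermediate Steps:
$O = 6$ ($O = - 3 \left(-3 + 1\right) = \left(-3\right) \left(-2\right) = 6$)
$r{\left(X \right)} = 6$
$r{\left(7 \right)} C{\left(10,34 \right)} = 6 \left(-5\right) = -30$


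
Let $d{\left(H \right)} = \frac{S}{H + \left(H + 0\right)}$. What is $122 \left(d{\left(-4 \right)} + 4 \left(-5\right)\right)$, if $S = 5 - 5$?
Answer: $-2440$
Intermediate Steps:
$S = 0$ ($S = 5 - 5 = 0$)
$d{\left(H \right)} = 0$ ($d{\left(H \right)} = \frac{1}{H + \left(H + 0\right)} 0 = \frac{1}{H + H} 0 = \frac{1}{2 H} 0 = 0$)
$122 \left(d{\left(-4 \right)} + 4 \left(-5\right)\right) = 122 \left(0 + 4 \left(-5\right)\right) = 122 \left(0 - 20\right) = 122 \left(-20\right) = -2440$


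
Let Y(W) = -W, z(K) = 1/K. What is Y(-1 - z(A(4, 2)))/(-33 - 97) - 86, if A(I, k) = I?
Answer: -8945/104 ≈ -86.010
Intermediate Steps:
z(K) = 1/K
Y(-1 - z(A(4, 2)))/(-33 - 97) - 86 = (-(-1 - 1/4))/(-33 - 97) - 86 = -(-1 - 1*¼)/(-130) - 86 = -(-1 - ¼)*(-1/130) - 86 = -1*(-5/4)*(-1/130) - 86 = (5/4)*(-1/130) - 86 = -1/104 - 86 = -8945/104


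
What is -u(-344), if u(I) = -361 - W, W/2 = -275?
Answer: -189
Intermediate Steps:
W = -550 (W = 2*(-275) = -550)
u(I) = 189 (u(I) = -361 - 1*(-550) = -361 + 550 = 189)
-u(-344) = -1*189 = -189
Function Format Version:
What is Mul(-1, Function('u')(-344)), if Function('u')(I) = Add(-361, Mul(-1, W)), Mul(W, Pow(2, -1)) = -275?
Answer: -189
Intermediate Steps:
W = -550 (W = Mul(2, -275) = -550)
Function('u')(I) = 189 (Function('u')(I) = Add(-361, Mul(-1, -550)) = Add(-361, 550) = 189)
Mul(-1, Function('u')(-344)) = Mul(-1, 189) = -189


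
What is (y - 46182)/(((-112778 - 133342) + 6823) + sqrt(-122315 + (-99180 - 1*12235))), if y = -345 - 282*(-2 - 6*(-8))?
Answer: 1294357473/5205753449 + 113589*I*sqrt(530)/5205753449 ≈ 0.24864 + 0.00050233*I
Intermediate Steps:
y = -13317 (y = -345 - 282*(-2 + 48) = -345 - 282*46 = -345 - 12972 = -13317)
(y - 46182)/(((-112778 - 133342) + 6823) + sqrt(-122315 + (-99180 - 1*12235))) = (-13317 - 46182)/(((-112778 - 133342) + 6823) + sqrt(-122315 + (-99180 - 1*12235))) = -59499/((-246120 + 6823) + sqrt(-122315 + (-99180 - 12235))) = -59499/(-239297 + sqrt(-122315 - 111415)) = -59499/(-239297 + sqrt(-233730)) = -59499/(-239297 + 21*I*sqrt(530))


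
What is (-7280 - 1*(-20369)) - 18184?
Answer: -5095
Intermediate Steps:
(-7280 - 1*(-20369)) - 18184 = (-7280 + 20369) - 18184 = 13089 - 18184 = -5095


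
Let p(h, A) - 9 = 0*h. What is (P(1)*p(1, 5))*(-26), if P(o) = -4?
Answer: 936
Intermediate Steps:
p(h, A) = 9 (p(h, A) = 9 + 0*h = 9 + 0 = 9)
(P(1)*p(1, 5))*(-26) = -4*9*(-26) = -36*(-26) = 936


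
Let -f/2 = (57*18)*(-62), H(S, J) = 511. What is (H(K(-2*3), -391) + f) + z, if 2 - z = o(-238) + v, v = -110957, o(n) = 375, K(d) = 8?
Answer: 238319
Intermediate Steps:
f = 127224 (f = -2*57*18*(-62) = -2052*(-62) = -2*(-63612) = 127224)
z = 110584 (z = 2 - (375 - 110957) = 2 - 1*(-110582) = 2 + 110582 = 110584)
(H(K(-2*3), -391) + f) + z = (511 + 127224) + 110584 = 127735 + 110584 = 238319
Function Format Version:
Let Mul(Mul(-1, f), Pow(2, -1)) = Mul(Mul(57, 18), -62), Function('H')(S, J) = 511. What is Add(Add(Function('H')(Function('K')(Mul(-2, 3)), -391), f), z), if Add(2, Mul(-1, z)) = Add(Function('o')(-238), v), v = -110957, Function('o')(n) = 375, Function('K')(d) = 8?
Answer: 238319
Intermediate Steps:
f = 127224 (f = Mul(-2, Mul(Mul(57, 18), -62)) = Mul(-2, Mul(1026, -62)) = Mul(-2, -63612) = 127224)
z = 110584 (z = Add(2, Mul(-1, Add(375, -110957))) = Add(2, Mul(-1, -110582)) = Add(2, 110582) = 110584)
Add(Add(Function('H')(Function('K')(Mul(-2, 3)), -391), f), z) = Add(Add(511, 127224), 110584) = Add(127735, 110584) = 238319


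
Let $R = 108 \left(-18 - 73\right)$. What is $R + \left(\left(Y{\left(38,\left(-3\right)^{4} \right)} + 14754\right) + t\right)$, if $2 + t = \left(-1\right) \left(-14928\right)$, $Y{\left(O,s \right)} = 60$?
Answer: $19912$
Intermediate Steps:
$t = 14926$ ($t = -2 - -14928 = -2 + 14928 = 14926$)
$R = -9828$ ($R = 108 \left(-91\right) = -9828$)
$R + \left(\left(Y{\left(38,\left(-3\right)^{4} \right)} + 14754\right) + t\right) = -9828 + \left(\left(60 + 14754\right) + 14926\right) = -9828 + \left(14814 + 14926\right) = -9828 + 29740 = 19912$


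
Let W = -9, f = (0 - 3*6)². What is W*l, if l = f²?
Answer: -944784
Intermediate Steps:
f = 324 (f = (0 - 18)² = (-18)² = 324)
l = 104976 (l = 324² = 104976)
W*l = -9*104976 = -944784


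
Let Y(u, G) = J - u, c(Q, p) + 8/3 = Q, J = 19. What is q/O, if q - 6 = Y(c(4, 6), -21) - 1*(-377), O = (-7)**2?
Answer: 1202/147 ≈ 8.1769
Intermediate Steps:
c(Q, p) = -8/3 + Q
Y(u, G) = 19 - u
O = 49
q = 1202/3 (q = 6 + ((19 - (-8/3 + 4)) - 1*(-377)) = 6 + ((19 - 1*4/3) + 377) = 6 + ((19 - 4/3) + 377) = 6 + (53/3 + 377) = 6 + 1184/3 = 1202/3 ≈ 400.67)
q/O = (1202/3)/49 = (1202/3)*(1/49) = 1202/147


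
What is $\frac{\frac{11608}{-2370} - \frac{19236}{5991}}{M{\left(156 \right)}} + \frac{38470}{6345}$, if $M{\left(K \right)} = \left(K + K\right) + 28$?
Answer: $\frac{513847905404}{85085529975} \approx 6.0392$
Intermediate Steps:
$M{\left(K \right)} = 28 + 2 K$ ($M{\left(K \right)} = 2 K + 28 = 28 + 2 K$)
$\frac{\frac{11608}{-2370} - \frac{19236}{5991}}{M{\left(156 \right)}} + \frac{38470}{6345} = \frac{\frac{11608}{-2370} - \frac{19236}{5991}}{28 + 2 \cdot 156} + \frac{38470}{6345} = \frac{11608 \left(- \frac{1}{2370}\right) - \frac{6412}{1997}}{28 + 312} + 38470 \cdot \frac{1}{6345} = \frac{- \frac{5804}{1185} - \frac{6412}{1997}}{340} + \frac{7694}{1269} = \left(- \frac{19188808}{2366445}\right) \frac{1}{340} + \frac{7694}{1269} = - \frac{4797202}{201147825} + \frac{7694}{1269} = \frac{513847905404}{85085529975}$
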